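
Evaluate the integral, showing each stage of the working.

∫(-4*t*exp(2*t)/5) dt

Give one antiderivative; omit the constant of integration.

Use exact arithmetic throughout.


Step 1. Integrate ∫(-4*t*exp(2*t)/5) dt by parts with u = t, dv = (-4*exp(2*t)/5) dt, so v = -2*exp(2*t)/5: now -2*t*exp(2*t)/5 + ∫(2*exp(2*t)/5) dt.
Step 2. Evaluate the standard form: now -2*t*exp(2*t)/5 + exp(2*t)/5.
Answer: -2*t*exp(2*t)/5 + exp(2*t)/5.


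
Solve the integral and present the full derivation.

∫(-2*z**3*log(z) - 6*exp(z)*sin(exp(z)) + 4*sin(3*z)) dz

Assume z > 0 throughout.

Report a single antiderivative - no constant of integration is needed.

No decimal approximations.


Step 1. Rewrite: now ∫(-2*z**3*log(z)) dz + ∫(-6*exp(z)*sin(exp(z))) dz + ∫(4*sin(3*z)) dz.
Step 2. Integrate ∫(-2*z**3*log(z)) dz by parts with u = log(z), dv = (-2*z**3) dz, so v = -z**4/2 [assuming z > 0]: now -z**4*log(z)/2 + ∫(z**3/2) dz + ∫(-6*exp(z)*sin(exp(z))) dz + ∫(4*sin(3*z)) dz.
Step 3. Evaluate the standard form: now -z**4*log(z)/2 + z**4/8 + ∫(-6*exp(z)*sin(exp(z))) dz + ∫(4*sin(3*z)) dz.
Step 4. Substitute u = exp(z), turning ∫(-6*exp(z)*sin(exp(z))) dz into ∫(-6*sin(u)) du: now -z**4*log(z)/2 + z**4/8 + ∫(-6*sin(u)) du + ∫(4*sin(3*z)) dz.
Step 5. Evaluate the standard form: now -z**4*log(z)/2 + z**4/8 + 6*cos(u) + ∫(4*sin(3*z)) dz.
Step 6. Substitute back u = exp(z): now -z**4*log(z)/2 + z**4/8 + 6*cos(exp(z)) + ∫(4*sin(3*z)) dz.
Step 7. Evaluate the standard form: now -z**4*log(z)/2 + z**4/8 - 4*cos(3*z)/3 + 6*cos(exp(z)).
Answer: -z**4*log(z)/2 + z**4/8 - 4*cos(3*z)/3 + 6*cos(exp(z)).


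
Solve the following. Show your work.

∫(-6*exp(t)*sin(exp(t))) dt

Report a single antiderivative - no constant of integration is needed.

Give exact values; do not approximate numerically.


Step 1. Substitute u = exp(t), turning ∫(-6*exp(t)*sin(exp(t))) dt into ∫(-6*sin(u)) du: now ∫(-6*sin(u)) du.
Step 2. Evaluate the standard form: now 6*cos(u).
Step 3. Substitute back u = exp(t): now 6*cos(exp(t)).
Answer: 6*cos(exp(t)).


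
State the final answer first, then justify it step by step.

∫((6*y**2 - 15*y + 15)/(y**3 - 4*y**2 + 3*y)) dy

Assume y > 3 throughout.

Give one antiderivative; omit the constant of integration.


The answer is 5*log(y) + 4*log(y - 3) - 3*log(y - 1).
Step 1. Decompose ∫((6*y**2 - 15*y + 15)/(y**3 - 4*y**2 + 3*y)) dy by partial fractions, (6*y**2 - 15*y + 15)/(y**3 - 4*y**2 + 3*y) = -3/(y - 1) + 4/(y - 3) + 5/y: now ∫(5/y) dy + ∫(4/(y - 3)) dy + ∫(-3/(y - 1)) dy.
Step 2. Evaluate the standard form [assuming y > 0]: now 5*log(y) + ∫(4/(y - 3)) dy + ∫(-3/(y - 1)) dy.
Step 3. Evaluate the standard form [assuming y > 3]: now 5*log(y) + 4*log(y - 3) + ∫(-3/(y - 1)) dy.
Step 4. Evaluate the standard form [assuming y > 1]: now 5*log(y) + 4*log(y - 3) - 3*log(y - 1).
Answer: 5*log(y) + 4*log(y - 3) - 3*log(y - 1).


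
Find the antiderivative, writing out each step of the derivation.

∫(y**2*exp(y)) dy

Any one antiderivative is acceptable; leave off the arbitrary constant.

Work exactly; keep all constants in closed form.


Step 1. Integrate ∫(y**2*exp(y)) dy by parts with u = y**2, dv = (exp(y)) dy, so v = exp(y): now y**2*exp(y) + ∫(-2*y*exp(y)) dy.
Step 2. Integrate ∫(-2*y*exp(y)) dy by parts with u = y, dv = (-2*exp(y)) dy, so v = -2*exp(y): now y**2*exp(y) - 2*y*exp(y) + ∫(2*exp(y)) dy.
Step 3. Evaluate the standard form: now y**2*exp(y) - 2*y*exp(y) + 2*exp(y).
Answer: y**2*exp(y) - 2*y*exp(y) + 2*exp(y).


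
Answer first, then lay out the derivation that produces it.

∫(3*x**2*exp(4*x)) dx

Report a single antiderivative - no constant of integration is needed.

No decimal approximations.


The answer is 3*x**2*exp(4*x)/4 - 3*x*exp(4*x)/8 + 3*exp(4*x)/32.
Step 1. Integrate ∫(3*x**2*exp(4*x)) dx by parts with u = x**2, dv = (3*exp(4*x)) dx, so v = 3*exp(4*x)/4: now 3*x**2*exp(4*x)/4 + ∫(-3*x*exp(4*x)/2) dx.
Step 2. Integrate ∫(-3*x*exp(4*x)/2) dx by parts with u = x, dv = (-3*exp(4*x)/2) dx, so v = -3*exp(4*x)/8: now 3*x**2*exp(4*x)/4 - 3*x*exp(4*x)/8 + ∫(3*exp(4*x)/8) dx.
Step 3. Evaluate the standard form: now 3*x**2*exp(4*x)/4 - 3*x*exp(4*x)/8 + 3*exp(4*x)/32.
Answer: 3*x**2*exp(4*x)/4 - 3*x*exp(4*x)/8 + 3*exp(4*x)/32.


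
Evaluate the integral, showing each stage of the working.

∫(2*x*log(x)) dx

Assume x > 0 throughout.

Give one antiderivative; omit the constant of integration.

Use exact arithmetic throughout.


Step 1. Integrate ∫(2*x*log(x)) dx by parts with u = log(x), dv = (2*x) dx, so v = x**2 [assuming x > 0]: now x**2*log(x) + ∫(-x) dx.
Step 2. Evaluate the standard form: now x**2*log(x) - x**2/2.
Answer: x**2*log(x) - x**2/2.


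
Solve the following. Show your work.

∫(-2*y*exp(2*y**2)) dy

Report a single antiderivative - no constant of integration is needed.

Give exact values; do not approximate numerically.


Step 1. Substitute u = y**2, turning ∫(-2*y*exp(2*y**2)) dy into ∫(-exp(2*u)) du: now ∫(-exp(2*u)) du.
Step 2. Evaluate the standard form: now -exp(2*u)/2.
Step 3. Substitute back u = y**2: now -exp(2*y**2)/2.
Answer: -exp(2*y**2)/2.


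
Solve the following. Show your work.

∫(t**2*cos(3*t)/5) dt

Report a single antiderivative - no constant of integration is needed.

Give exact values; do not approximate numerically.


Step 1. Integrate ∫(t**2*cos(3*t)/5) dt by parts with u = t**2, dv = (cos(3*t)/5) dt, so v = sin(3*t)/15: now t**2*sin(3*t)/15 + ∫(-2*t*sin(3*t)/15) dt.
Step 2. Integrate ∫(-2*t*sin(3*t)/15) dt by parts with u = t, dv = (-2*sin(3*t)/15) dt, so v = 2*cos(3*t)/45: now t**2*sin(3*t)/15 + 2*t*cos(3*t)/45 + ∫(-2*cos(3*t)/45) dt.
Step 3. Evaluate the standard form: now t**2*sin(3*t)/15 + 2*t*cos(3*t)/45 - 2*sin(3*t)/135.
Answer: t**2*sin(3*t)/15 + 2*t*cos(3*t)/45 - 2*sin(3*t)/135.


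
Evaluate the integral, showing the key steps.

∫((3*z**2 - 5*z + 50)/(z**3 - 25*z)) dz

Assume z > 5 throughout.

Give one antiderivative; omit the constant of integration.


Step 1. Decompose ∫((3*z**2 - 5*z + 50)/(z**3 - 25*z)) dz by partial fractions, (3*z**2 - 5*z + 50)/(z**3 - 25*z) = 3/(z + 5) + 2/(z - 5) - 2/z: now ∫(-2/z) dz + ∫(2/(z - 5)) dz + ∫(3/(z + 5)) dz.
Step 2. Evaluate the standard form [assuming z > 5]: now 2*log(z - 5) + ∫(-2/z) dz + ∫(3/(z + 5)) dz.
Step 3. Evaluate the standard form [assuming z > 0]: now -2*log(z) + 2*log(z - 5) + ∫(3/(z + 5)) dz.
Step 4. Evaluate the standard form [assuming z > -5]: now -2*log(z) + 2*log(z - 5) + 3*log(z + 5).
Answer: -2*log(z) + 2*log(z - 5) + 3*log(z + 5).


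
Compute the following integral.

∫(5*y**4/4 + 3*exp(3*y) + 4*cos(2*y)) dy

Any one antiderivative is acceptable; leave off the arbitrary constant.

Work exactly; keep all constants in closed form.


Answer: y**5/4 + exp(3*y) + 2*sin(2*y).


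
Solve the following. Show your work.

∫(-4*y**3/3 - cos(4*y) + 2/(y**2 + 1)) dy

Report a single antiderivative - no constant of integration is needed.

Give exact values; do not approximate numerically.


Step 1. Rewrite: now ∫(-4*y**3/3) dy + ∫(2/(y**2 + 1)) dy + ∫(-cos(4*y)) dy.
Step 2. Evaluate the standard form: now -sin(4*y)/4 + ∫(-4*y**3/3) dy + ∫(2/(y**2 + 1)) dy.
Step 3. Evaluate the standard form: now -sin(4*y)/4 + 2*atan(y) + ∫(-4*y**3/3) dy.
Step 4. Evaluate the standard form: now -y**4/3 - sin(4*y)/4 + 2*atan(y).
Answer: -y**4/3 - sin(4*y)/4 + 2*atan(y).


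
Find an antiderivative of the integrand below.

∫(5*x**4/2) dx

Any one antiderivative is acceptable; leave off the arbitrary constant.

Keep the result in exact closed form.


Answer: x**5/2.


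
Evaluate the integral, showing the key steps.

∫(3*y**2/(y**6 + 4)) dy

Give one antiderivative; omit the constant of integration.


Step 1. Substitute u = y**3, turning ∫(3*y**2/(y**6 + 4)) dy into ∫(1/(u**2 + 4)) du: now ∫(1/(u**2 + 4)) du.
Step 2. Evaluate the standard form: now atan(u/2)/2.
Step 3. Substitute back u = y**3: now atan(y**3/2)/2.
Answer: atan(y**3/2)/2.


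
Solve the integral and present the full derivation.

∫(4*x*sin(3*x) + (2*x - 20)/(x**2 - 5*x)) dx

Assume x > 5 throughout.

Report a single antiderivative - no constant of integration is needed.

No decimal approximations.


Step 1. Rewrite: now ∫(4*x*sin(3*x)) dx + ∫((2*x - 20)/(x**2 - 5*x)) dx.
Step 2. Integrate ∫(4*x*sin(3*x)) dx by parts with u = x, dv = (4*sin(3*x)) dx, so v = -4*cos(3*x)/3: now -4*x*cos(3*x)/3 + ∫((2*x - 20)/(x**2 - 5*x)) dx + ∫(4*cos(3*x)/3) dx.
Step 3. Evaluate the standard form: now -4*x*cos(3*x)/3 + 4*sin(3*x)/9 + ∫((2*x - 20)/(x**2 - 5*x)) dx.
Step 4. Decompose ∫((2*x - 20)/(x**2 - 5*x)) dx by partial fractions, (2*x - 20)/(x**2 - 5*x) = -2/(x - 5) + 4/x: now -4*x*cos(3*x)/3 + 4*sin(3*x)/9 + ∫(4/x) dx + ∫(-2/(x - 5)) dx.
Step 5. Evaluate the standard form [assuming x > 0]: now -4*x*cos(3*x)/3 + 4*log(x) + 4*sin(3*x)/9 + ∫(-2/(x - 5)) dx.
Step 6. Evaluate the standard form [assuming x > 5]: now -4*x*cos(3*x)/3 + 4*log(x) - 2*log(x - 5) + 4*sin(3*x)/9.
Answer: -4*x*cos(3*x)/3 + 4*log(x) - 2*log(x - 5) + 4*sin(3*x)/9.


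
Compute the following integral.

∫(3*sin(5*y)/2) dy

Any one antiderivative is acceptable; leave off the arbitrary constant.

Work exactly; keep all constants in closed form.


Answer: -3*cos(5*y)/10.


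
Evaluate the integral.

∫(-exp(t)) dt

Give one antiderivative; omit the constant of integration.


Answer: -exp(t).


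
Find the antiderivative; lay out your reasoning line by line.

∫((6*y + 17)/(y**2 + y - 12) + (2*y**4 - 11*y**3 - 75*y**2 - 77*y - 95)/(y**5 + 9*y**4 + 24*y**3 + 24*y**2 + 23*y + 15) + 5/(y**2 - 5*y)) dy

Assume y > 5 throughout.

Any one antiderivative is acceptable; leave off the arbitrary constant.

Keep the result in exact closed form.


Step 1. Rewrite: now ∫((6*y + 17)/(y**2 + y - 12)) dy + ∫((2*y**4 - 11*y**3 - 75*y**2 - 77*y - 95)/(y**5 + 9*y**4 + 24*y**3 + 24*y**2 + 23*y + 15)) dy + ∫(5/(y**2 - 5*y)) dy.
Step 2. Decompose ∫((6*y + 17)/(y**2 + y - 12)) dy by partial fractions, (6*y + 17)/(y**2 + y - 12) = 1/(y + 4) + 5/(y - 3): now ∫((2*y**4 - 11*y**3 - 75*y**2 - 77*y - 95)/(y**5 + 9*y**4 + 24*y**3 + 24*y**2 + 23*y + 15)) dy + ∫(5/(y - 3)) dy + ∫(1/(y + 4)) dy + ∫(5/(y**2 - 5*y)) dy.
Step 3. Evaluate the standard form [assuming y > -4]: now log(y + 4) + ∫((2*y**4 - 11*y**3 - 75*y**2 - 77*y - 95)/(y**5 + 9*y**4 + 24*y**3 + 24*y**2 + 23*y + 15)) dy + ∫(5/(y - 3)) dy + ∫(5/(y**2 - 5*y)) dy.
Step 4. Evaluate the standard form [assuming y > 3]: now 5*log(y - 3) + log(y + 4) + ∫((2*y**4 - 11*y**3 - 75*y**2 - 77*y - 95)/(y**5 + 9*y**4 + 24*y**3 + 24*y**2 + 23*y + 15)) dy + ∫(5/(y**2 - 5*y)) dy.
Step 5. Decompose ∫(5/(y**2 - 5*y)) dy by partial fractions, 5/(y**2 - 5*y) = 1/(y - 5) - 1/y: now 5*log(y - 3) + log(y + 4) + ∫(-1/y) dy + ∫((2*y**4 - 11*y**3 - 75*y**2 - 77*y - 95)/(y**5 + 9*y**4 + 24*y**3 + 24*y**2 + 23*y + 15)) dy + ∫(1/(y - 5)) dy.
Step 6. Evaluate the standard form [assuming y > 0]: now -log(y) + 5*log(y - 3) + log(y + 4) + ∫((2*y**4 - 11*y**3 - 75*y**2 - 77*y - 95)/(y**5 + 9*y**4 + 24*y**3 + 24*y**2 + 23*y + 15)) dy + ∫(1/(y - 5)) dy.
Step 7. Evaluate the standard form [assuming y > 5]: now -log(y) + log(y - 5) + 5*log(y - 3) + log(y + 4) + ∫((2*y**4 - 11*y**3 - 75*y**2 - 77*y - 95)/(y**5 + 9*y**4 + 24*y**3 + 24*y**2 + 23*y + 15)) dy.
Step 8. Decompose ∫((2*y**4 - 11*y**3 - 75*y**2 - 77*y - 95)/(y**5 + 9*y**4 + 24*y**3 + 24*y**2 + 23*y + 15)) dy by partial fractions, (2*y**4 - 11*y**3 - 75*y**2 - 77*y - 95)/(y**5 + 9*y**4 + 24*y**3 + 24*y**2 + 23*y + 15) = -3/(y**2 + 1) + 5/(y + 5) + 2/(y + 3) - 5/(y + 1): now -log(y) + log(y - 5) + 5*log(y - 3) + log(y + 4) + ∫(-5/(y + 1)) dy + ∫(2/(y + 3)) dy + ∫(5/(y + 5)) dy + ∫(-3/(y**2 + 1)) dy.
Step 9. Evaluate the standard form [assuming y > -3]: now -log(y) + log(y - 5) + 5*log(y - 3) + 2*log(y + 3) + log(y + 4) + ∫(-5/(y + 1)) dy + ∫(5/(y + 5)) dy + ∫(-3/(y**2 + 1)) dy.
Step 10. Evaluate the standard form [assuming y > -5]: now -log(y) + log(y - 5) + 5*log(y - 3) + 2*log(y + 3) + log(y + 4) + 5*log(y + 5) + ∫(-5/(y + 1)) dy + ∫(-3/(y**2 + 1)) dy.
Step 11. Evaluate the standard form [assuming y > -1]: now -log(y) + log(y - 5) + 5*log(y - 3) - 5*log(y + 1) + 2*log(y + 3) + log(y + 4) + 5*log(y + 5) + ∫(-3/(y**2 + 1)) dy.
Step 12. Evaluate the standard form: now -log(y) + log(y - 5) + 5*log(y - 3) - 5*log(y + 1) + 2*log(y + 3) + log(y + 4) + 5*log(y + 5) - 3*atan(y).
Answer: -log(y) + log(y - 5) + 5*log(y - 3) - 5*log(y + 1) + 2*log(y + 3) + log(y + 4) + 5*log(y + 5) - 3*atan(y).


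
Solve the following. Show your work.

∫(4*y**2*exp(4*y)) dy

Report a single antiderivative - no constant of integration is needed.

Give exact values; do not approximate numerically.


Step 1. Integrate ∫(4*y**2*exp(4*y)) dy by parts with u = y**2, dv = (4*exp(4*y)) dy, so v = exp(4*y): now y**2*exp(4*y) + ∫(-2*y*exp(4*y)) dy.
Step 2. Integrate ∫(-2*y*exp(4*y)) dy by parts with u = y, dv = (-2*exp(4*y)) dy, so v = -exp(4*y)/2: now y**2*exp(4*y) - y*exp(4*y)/2 + ∫(exp(4*y)/2) dy.
Step 3. Evaluate the standard form: now y**2*exp(4*y) - y*exp(4*y)/2 + exp(4*y)/8.
Answer: y**2*exp(4*y) - y*exp(4*y)/2 + exp(4*y)/8.


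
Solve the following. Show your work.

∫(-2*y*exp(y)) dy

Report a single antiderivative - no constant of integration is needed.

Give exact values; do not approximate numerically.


Step 1. Integrate ∫(-2*y*exp(y)) dy by parts with u = y, dv = (-2*exp(y)) dy, so v = -2*exp(y): now -2*y*exp(y) + ∫(2*exp(y)) dy.
Step 2. Evaluate the standard form: now -2*y*exp(y) + 2*exp(y).
Answer: -2*y*exp(y) + 2*exp(y).


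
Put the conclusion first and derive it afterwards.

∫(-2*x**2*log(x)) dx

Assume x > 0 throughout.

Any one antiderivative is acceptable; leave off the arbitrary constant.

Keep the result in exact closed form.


The answer is -2*x**3*log(x)/3 + 2*x**3/9.
Step 1. Integrate ∫(-2*x**2*log(x)) dx by parts with u = log(x), dv = (-2*x**2) dx, so v = -2*x**3/3 [assuming x > 0]: now -2*x**3*log(x)/3 + ∫(2*x**2/3) dx.
Step 2. Evaluate the standard form: now -2*x**3*log(x)/3 + 2*x**3/9.
Answer: -2*x**3*log(x)/3 + 2*x**3/9.


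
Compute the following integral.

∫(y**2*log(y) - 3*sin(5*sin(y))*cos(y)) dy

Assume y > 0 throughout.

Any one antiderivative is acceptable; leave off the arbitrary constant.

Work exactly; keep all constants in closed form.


Answer: y**3*log(y)/3 - y**3/9 + 3*cos(5*sin(y))/5.


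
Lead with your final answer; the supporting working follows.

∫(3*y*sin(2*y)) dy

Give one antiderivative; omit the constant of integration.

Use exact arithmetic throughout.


The answer is -3*y*cos(2*y)/2 + 3*sin(2*y)/4.
Step 1. Integrate ∫(3*y*sin(2*y)) dy by parts with u = y, dv = (3*sin(2*y)) dy, so v = -3*cos(2*y)/2: now -3*y*cos(2*y)/2 + ∫(3*cos(2*y)/2) dy.
Step 2. Evaluate the standard form: now -3*y*cos(2*y)/2 + 3*sin(2*y)/4.
Answer: -3*y*cos(2*y)/2 + 3*sin(2*y)/4.


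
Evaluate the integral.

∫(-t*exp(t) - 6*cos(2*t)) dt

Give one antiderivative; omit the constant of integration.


Answer: -t*exp(t) + exp(t) - 3*sin(2*t).


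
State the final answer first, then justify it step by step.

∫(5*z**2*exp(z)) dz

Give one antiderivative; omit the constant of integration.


The answer is 5*z**2*exp(z) - 10*z*exp(z) + 10*exp(z).
Step 1. Integrate ∫(5*z**2*exp(z)) dz by parts with u = z**2, dv = (5*exp(z)) dz, so v = 5*exp(z): now 5*z**2*exp(z) + ∫(-10*z*exp(z)) dz.
Step 2. Integrate ∫(-10*z*exp(z)) dz by parts with u = z, dv = (-10*exp(z)) dz, so v = -10*exp(z): now 5*z**2*exp(z) - 10*z*exp(z) + ∫(10*exp(z)) dz.
Step 3. Evaluate the standard form: now 5*z**2*exp(z) - 10*z*exp(z) + 10*exp(z).
Answer: 5*z**2*exp(z) - 10*z*exp(z) + 10*exp(z).


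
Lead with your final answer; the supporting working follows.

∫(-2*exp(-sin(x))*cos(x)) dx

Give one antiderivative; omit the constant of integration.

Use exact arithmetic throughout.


The answer is 2*exp(-sin(x)).
Step 1. Substitute u = sin(x), turning ∫(-2*exp(-sin(x))*cos(x)) dx into ∫(-2*exp(-u)) du: now ∫(-2*exp(-u)) du.
Step 2. Evaluate the standard form: now 2*exp(-u).
Step 3. Substitute back u = sin(x): now 2*exp(-sin(x)).
Answer: 2*exp(-sin(x)).


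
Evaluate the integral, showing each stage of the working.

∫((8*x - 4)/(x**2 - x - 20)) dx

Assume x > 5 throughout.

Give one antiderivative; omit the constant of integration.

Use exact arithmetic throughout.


Step 1. Decompose ∫((8*x - 4)/(x**2 - x - 20)) dx by partial fractions, (8*x - 4)/(x**2 - x - 20) = 4/(x + 4) + 4/(x - 5): now ∫(4/(x - 5)) dx + ∫(4/(x + 4)) dx.
Step 2. Evaluate the standard form [assuming x > -4]: now 4*log(x + 4) + ∫(4/(x - 5)) dx.
Step 3. Evaluate the standard form [assuming x > 5]: now 4*log(x - 5) + 4*log(x + 4).
Answer: 4*log(x - 5) + 4*log(x + 4).


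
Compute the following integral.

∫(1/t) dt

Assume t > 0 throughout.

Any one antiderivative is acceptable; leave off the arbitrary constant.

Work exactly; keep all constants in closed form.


Answer: log(t).


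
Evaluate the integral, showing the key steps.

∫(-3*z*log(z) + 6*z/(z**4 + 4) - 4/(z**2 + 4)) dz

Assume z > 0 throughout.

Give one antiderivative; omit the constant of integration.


Step 1. Rewrite: now ∫(6*z/(z**4 + 4)) dz + ∫(-3*z*log(z)) dz + ∫(-4/(z**2 + 4)) dz.
Step 2. Substitute u = z**2, turning ∫(6*z/(z**4 + 4)) dz into ∫(3/(u**2 + 4)) du: now ∫(-3*z*log(z)) dz + ∫(3/(u**2 + 4)) du + ∫(-4/(z**2 + 4)) dz.
Step 3. Evaluate the standard form: now 3*atan(u/2)/2 + ∫(-3*z*log(z)) dz + ∫(-4/(z**2 + 4)) dz.
Step 4. Substitute back u = z**2: now 3*atan(z**2/2)/2 + ∫(-3*z*log(z)) dz + ∫(-4/(z**2 + 4)) dz.
Step 5. Evaluate the standard form: now -2*atan(z/2) + 3*atan(z**2/2)/2 + ∫(-3*z*log(z)) dz.
Step 6. Integrate ∫(-3*z*log(z)) dz by parts with u = log(z), dv = (-3*z) dz, so v = -3*z**2/2 [assuming z > 0]: now -3*z**2*log(z)/2 - 2*atan(z/2) + 3*atan(z**2/2)/2 + ∫(3*z/2) dz.
Step 7. Evaluate the standard form: now -3*z**2*log(z)/2 + 3*z**2/4 - 2*atan(z/2) + 3*atan(z**2/2)/2.
Answer: -3*z**2*log(z)/2 + 3*z**2/4 - 2*atan(z/2) + 3*atan(z**2/2)/2.


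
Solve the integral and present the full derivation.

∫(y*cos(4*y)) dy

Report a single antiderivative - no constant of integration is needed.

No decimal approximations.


Step 1. Integrate ∫(y*cos(4*y)) dy by parts with u = y, dv = (cos(4*y)) dy, so v = sin(4*y)/4: now y*sin(4*y)/4 + ∫(-sin(4*y)/4) dy.
Step 2. Evaluate the standard form: now y*sin(4*y)/4 + cos(4*y)/16.
Answer: y*sin(4*y)/4 + cos(4*y)/16.


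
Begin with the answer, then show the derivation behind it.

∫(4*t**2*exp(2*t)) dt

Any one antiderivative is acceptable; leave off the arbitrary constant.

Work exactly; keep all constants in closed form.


The answer is 2*t**2*exp(2*t) - 2*t*exp(2*t) + exp(2*t).
Step 1. Integrate ∫(4*t**2*exp(2*t)) dt by parts with u = t**2, dv = (4*exp(2*t)) dt, so v = 2*exp(2*t): now 2*t**2*exp(2*t) + ∫(-4*t*exp(2*t)) dt.
Step 2. Integrate ∫(-4*t*exp(2*t)) dt by parts with u = t, dv = (-4*exp(2*t)) dt, so v = -2*exp(2*t): now 2*t**2*exp(2*t) - 2*t*exp(2*t) + ∫(2*exp(2*t)) dt.
Step 3. Evaluate the standard form: now 2*t**2*exp(2*t) - 2*t*exp(2*t) + exp(2*t).
Answer: 2*t**2*exp(2*t) - 2*t*exp(2*t) + exp(2*t).


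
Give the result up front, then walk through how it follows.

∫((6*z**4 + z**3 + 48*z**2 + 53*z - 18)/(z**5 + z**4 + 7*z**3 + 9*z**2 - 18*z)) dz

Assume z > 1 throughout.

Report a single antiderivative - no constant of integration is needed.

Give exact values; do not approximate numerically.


The answer is log(z) + 3*log(z - 1) + 2*log(z + 2) - 4*atan(z/3)/3.
Step 1. Decompose ∫((6*z**4 + z**3 + 48*z**2 + 53*z - 18)/(z**5 + z**4 + 7*z**3 + 9*z**2 - 18*z)) dz by partial fractions, (6*z**4 + z**3 + 48*z**2 + 53*z - 18)/(z**5 + z**4 + 7*z**3 + 9*z**2 - 18*z) = -4/(z**2 + 9) + 2/(z + 2) + 3/(z - 1) + 1/z: now ∫(1/z) dz + ∫(3/(z - 1)) dz + ∫(2/(z + 2)) dz + ∫(-4/(z**2 + 9)) dz.
Step 2. Evaluate the standard form [assuming z > -2]: now 2*log(z + 2) + ∫(1/z) dz + ∫(3/(z - 1)) dz + ∫(-4/(z**2 + 9)) dz.
Step 3. Evaluate the standard form [assuming z > 1]: now 3*log(z - 1) + 2*log(z + 2) + ∫(1/z) dz + ∫(-4/(z**2 + 9)) dz.
Step 4. Evaluate the standard form [assuming z > 0]: now log(z) + 3*log(z - 1) + 2*log(z + 2) + ∫(-4/(z**2 + 9)) dz.
Step 5. Evaluate the standard form: now log(z) + 3*log(z - 1) + 2*log(z + 2) - 4*atan(z/3)/3.
Answer: log(z) + 3*log(z - 1) + 2*log(z + 2) - 4*atan(z/3)/3.


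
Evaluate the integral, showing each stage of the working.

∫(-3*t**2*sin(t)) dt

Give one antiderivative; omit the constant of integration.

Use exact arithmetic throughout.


Step 1. Integrate ∫(-3*t**2*sin(t)) dt by parts with u = t**2, dv = (-3*sin(t)) dt, so v = 3*cos(t): now 3*t**2*cos(t) + ∫(-6*t*cos(t)) dt.
Step 2. Integrate ∫(-6*t*cos(t)) dt by parts with u = t, dv = (-6*cos(t)) dt, so v = -6*sin(t): now 3*t**2*cos(t) - 6*t*sin(t) + ∫(6*sin(t)) dt.
Step 3. Evaluate the standard form: now 3*t**2*cos(t) - 6*t*sin(t) - 6*cos(t).
Answer: 3*t**2*cos(t) - 6*t*sin(t) - 6*cos(t).


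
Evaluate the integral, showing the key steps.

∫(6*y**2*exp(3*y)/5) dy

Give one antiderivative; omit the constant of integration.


Step 1. Integrate ∫(6*y**2*exp(3*y)/5) dy by parts with u = y**2, dv = (6*exp(3*y)/5) dy, so v = 2*exp(3*y)/5: now 2*y**2*exp(3*y)/5 + ∫(-4*y*exp(3*y)/5) dy.
Step 2. Integrate ∫(-4*y*exp(3*y)/5) dy by parts with u = y, dv = (-4*exp(3*y)/5) dy, so v = -4*exp(3*y)/15: now 2*y**2*exp(3*y)/5 - 4*y*exp(3*y)/15 + ∫(4*exp(3*y)/15) dy.
Step 3. Evaluate the standard form: now 2*y**2*exp(3*y)/5 - 4*y*exp(3*y)/15 + 4*exp(3*y)/45.
Answer: 2*y**2*exp(3*y)/5 - 4*y*exp(3*y)/15 + 4*exp(3*y)/45.


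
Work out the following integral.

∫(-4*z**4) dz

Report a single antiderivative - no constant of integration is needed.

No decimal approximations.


Answer: -4*z**5/5.


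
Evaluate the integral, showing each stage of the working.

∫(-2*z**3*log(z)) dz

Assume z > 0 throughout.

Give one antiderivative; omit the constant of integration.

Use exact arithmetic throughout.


Step 1. Integrate ∫(-2*z**3*log(z)) dz by parts with u = log(z), dv = (-2*z**3) dz, so v = -z**4/2 [assuming z > 0]: now -z**4*log(z)/2 + ∫(z**3/2) dz.
Step 2. Evaluate the standard form: now -z**4*log(z)/2 + z**4/8.
Answer: -z**4*log(z)/2 + z**4/8.


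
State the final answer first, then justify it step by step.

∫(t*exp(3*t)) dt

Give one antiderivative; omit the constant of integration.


The answer is t*exp(3*t)/3 - exp(3*t)/9.
Step 1. Integrate ∫(t*exp(3*t)) dt by parts with u = t, dv = (exp(3*t)) dt, so v = exp(3*t)/3: now t*exp(3*t)/3 + ∫(-exp(3*t)/3) dt.
Step 2. Evaluate the standard form: now t*exp(3*t)/3 - exp(3*t)/9.
Answer: t*exp(3*t)/3 - exp(3*t)/9.


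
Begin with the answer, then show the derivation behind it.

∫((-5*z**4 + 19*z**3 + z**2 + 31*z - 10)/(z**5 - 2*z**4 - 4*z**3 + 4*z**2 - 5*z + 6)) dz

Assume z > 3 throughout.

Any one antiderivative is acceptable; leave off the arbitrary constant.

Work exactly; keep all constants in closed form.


The answer is 2*log(z - 3) - 3*log(z - 1) - 4*log(z + 2) - 2*atan(z).
Step 1. Decompose ∫((-5*z**4 + 19*z**3 + z**2 + 31*z - 10)/(z**5 - 2*z**4 - 4*z**3 + 4*z**2 - 5*z + 6)) dz by partial fractions, (-5*z**4 + 19*z**3 + z**2 + 31*z - 10)/(z**5 - 2*z**4 - 4*z**3 + 4*z**2 - 5*z + 6) = -2/(z**2 + 1) - 4/(z + 2) - 3/(z - 1) + 2/(z - 3): now ∫(2/(z - 3)) dz + ∫(-3/(z - 1)) dz + ∫(-4/(z + 2)) dz + ∫(-2/(z**2 + 1)) dz.
Step 2. Evaluate the standard form [assuming z > -2]: now -4*log(z + 2) + ∫(2/(z - 3)) dz + ∫(-3/(z - 1)) dz + ∫(-2/(z**2 + 1)) dz.
Step 3. Evaluate the standard form [assuming z > 3]: now 2*log(z - 3) - 4*log(z + 2) + ∫(-3/(z - 1)) dz + ∫(-2/(z**2 + 1)) dz.
Step 4. Evaluate the standard form [assuming z > 1]: now 2*log(z - 3) - 3*log(z - 1) - 4*log(z + 2) + ∫(-2/(z**2 + 1)) dz.
Step 5. Evaluate the standard form: now 2*log(z - 3) - 3*log(z - 1) - 4*log(z + 2) - 2*atan(z).
Answer: 2*log(z - 3) - 3*log(z - 1) - 4*log(z + 2) - 2*atan(z).


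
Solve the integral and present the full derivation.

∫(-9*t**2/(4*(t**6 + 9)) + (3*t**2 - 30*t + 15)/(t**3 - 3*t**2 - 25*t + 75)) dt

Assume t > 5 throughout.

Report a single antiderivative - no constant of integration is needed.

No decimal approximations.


Step 1. Rewrite: now ∫(-9*t**2/(4*(t**6 + 9))) dt + ∫((3*t**2 - 30*t + 15)/(t**3 - 3*t**2 - 25*t + 75)) dt.
Step 2. Substitute u = t**3, turning ∫(-9*t**2/(4*(t**6 + 9))) dt into ∫(-3/(4*(u**2 + 9))) du: now ∫((3*t**2 - 30*t + 15)/(t**3 - 3*t**2 - 25*t + 75)) dt + ∫(-3/(4*(u**2 + 9))) du.
Step 3. Evaluate the standard form: now -atan(u/3)/4 + ∫((3*t**2 - 30*t + 15)/(t**3 - 3*t**2 - 25*t + 75)) dt.
Step 4. Substitute back u = t**3: now -atan(t**3/3)/4 + ∫((3*t**2 - 30*t + 15)/(t**3 - 3*t**2 - 25*t + 75)) dt.
Step 5. Decompose ∫((3*t**2 - 30*t + 15)/(t**3 - 3*t**2 - 25*t + 75)) dt by partial fractions, (3*t**2 - 30*t + 15)/(t**3 - 3*t**2 - 25*t + 75) = 3/(t + 5) + 3/(t - 3) - 3/(t - 5): now -atan(t**3/3)/4 + ∫(-3/(t - 5)) dt + ∫(3/(t - 3)) dt + ∫(3/(t + 5)) dt.
Step 6. Evaluate the standard form [assuming t > -5]: now 3*log(t + 5) - atan(t**3/3)/4 + ∫(-3/(t - 5)) dt + ∫(3/(t - 3)) dt.
Step 7. Evaluate the standard form [assuming t > 5]: now -3*log(t - 5) + 3*log(t + 5) - atan(t**3/3)/4 + ∫(3/(t - 3)) dt.
Step 8. Evaluate the standard form [assuming t > 3]: now -3*log(t - 5) + 3*log(t - 3) + 3*log(t + 5) - atan(t**3/3)/4.
Answer: -3*log(t - 5) + 3*log(t - 3) + 3*log(t + 5) - atan(t**3/3)/4.


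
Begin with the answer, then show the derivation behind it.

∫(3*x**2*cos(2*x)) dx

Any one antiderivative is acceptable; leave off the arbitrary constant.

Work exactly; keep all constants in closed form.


The answer is 3*x**2*sin(2*x)/2 + 3*x*cos(2*x)/2 - 3*sin(2*x)/4.
Step 1. Integrate ∫(3*x**2*cos(2*x)) dx by parts with u = x**2, dv = (3*cos(2*x)) dx, so v = 3*sin(2*x)/2: now 3*x**2*sin(2*x)/2 + ∫(-3*x*sin(2*x)) dx.
Step 2. Integrate ∫(-3*x*sin(2*x)) dx by parts with u = x, dv = (-3*sin(2*x)) dx, so v = 3*cos(2*x)/2: now 3*x**2*sin(2*x)/2 + 3*x*cos(2*x)/2 + ∫(-3*cos(2*x)/2) dx.
Step 3. Evaluate the standard form: now 3*x**2*sin(2*x)/2 + 3*x*cos(2*x)/2 - 3*sin(2*x)/4.
Answer: 3*x**2*sin(2*x)/2 + 3*x*cos(2*x)/2 - 3*sin(2*x)/4.


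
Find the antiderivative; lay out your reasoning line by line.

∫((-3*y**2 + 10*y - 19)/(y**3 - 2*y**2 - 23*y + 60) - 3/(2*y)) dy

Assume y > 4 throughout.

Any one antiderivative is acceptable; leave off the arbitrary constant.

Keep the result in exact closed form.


Step 1. Rewrite: now ∫(-3/(2*y)) dy + ∫((-3*y**2 + 10*y - 19)/(y**3 - 2*y**2 - 23*y + 60)) dy.
Step 2. Evaluate the standard form [assuming y > 0]: now -3*log(y)/2 + ∫((-3*y**2 + 10*y - 19)/(y**3 - 2*y**2 - 23*y + 60)) dy.
Step 3. Decompose ∫((-3*y**2 + 10*y - 19)/(y**3 - 2*y**2 - 23*y + 60)) dy by partial fractions, (-3*y**2 + 10*y - 19)/(y**3 - 2*y**2 - 23*y + 60) = -2/(y + 5) + 2/(y - 3) - 3/(y - 4): now -3*log(y)/2 + ∫(-3/(y - 4)) dy + ∫(2/(y - 3)) dy + ∫(-2/(y + 5)) dy.
Step 4. Evaluate the standard form [assuming y > 4]: now -3*log(y)/2 - 3*log(y - 4) + ∫(2/(y - 3)) dy + ∫(-2/(y + 5)) dy.
Step 5. Evaluate the standard form [assuming y > -5]: now -3*log(y)/2 - 3*log(y - 4) - 2*log(y + 5) + ∫(2/(y - 3)) dy.
Step 6. Evaluate the standard form [assuming y > 3]: now -3*log(y)/2 - 3*log(y - 4) + 2*log(y - 3) - 2*log(y + 5).
Answer: -3*log(y)/2 - 3*log(y - 4) + 2*log(y - 3) - 2*log(y + 5).


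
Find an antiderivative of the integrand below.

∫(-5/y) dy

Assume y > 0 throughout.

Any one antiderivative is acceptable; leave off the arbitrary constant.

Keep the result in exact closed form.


Answer: -5*log(y).


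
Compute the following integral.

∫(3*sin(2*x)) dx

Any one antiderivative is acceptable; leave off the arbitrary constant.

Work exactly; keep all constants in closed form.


Answer: -3*cos(2*x)/2.


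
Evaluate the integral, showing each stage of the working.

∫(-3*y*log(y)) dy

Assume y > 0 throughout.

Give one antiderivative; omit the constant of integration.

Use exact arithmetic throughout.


Step 1. Integrate ∫(-3*y*log(y)) dy by parts with u = log(y), dv = (-3*y) dy, so v = -3*y**2/2 [assuming y > 0]: now -3*y**2*log(y)/2 + ∫(3*y/2) dy.
Step 2. Evaluate the standard form: now -3*y**2*log(y)/2 + 3*y**2/4.
Answer: -3*y**2*log(y)/2 + 3*y**2/4.


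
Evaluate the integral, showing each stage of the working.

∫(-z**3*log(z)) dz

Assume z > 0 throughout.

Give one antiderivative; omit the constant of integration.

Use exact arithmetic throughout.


Step 1. Integrate ∫(-z**3*log(z)) dz by parts with u = log(z), dv = (-z**3) dz, so v = -z**4/4 [assuming z > 0]: now -z**4*log(z)/4 + ∫(z**3/4) dz.
Step 2. Evaluate the standard form: now -z**4*log(z)/4 + z**4/16.
Answer: -z**4*log(z)/4 + z**4/16.


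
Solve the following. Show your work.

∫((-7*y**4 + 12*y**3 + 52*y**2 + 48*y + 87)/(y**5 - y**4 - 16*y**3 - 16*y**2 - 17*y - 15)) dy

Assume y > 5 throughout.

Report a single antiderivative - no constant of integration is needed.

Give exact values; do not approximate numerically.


Step 1. Decompose ∫((-7*y**4 + 12*y**3 + 52*y**2 + 48*y + 87)/(y**5 - y**4 - 16*y**3 - 16*y**2 - 17*y - 15)) dy by partial fractions, (-7*y**4 + 12*y**3 + 52*y**2 + 48*y + 87)/(y**5 - y**4 - 16*y**3 - 16*y**2 - 17*y - 15) = -2/(y**2 + 1) - 3/(y + 3) - 3/(y + 1) - 1/(y - 5): now ∫(-1/(y - 5)) dy + ∫(-3/(y + 1)) dy + ∫(-3/(y + 3)) dy + ∫(-2/(y**2 + 1)) dy.
Step 2. Evaluate the standard form [assuming y > -3]: now -3*log(y + 3) + ∫(-1/(y - 5)) dy + ∫(-3/(y + 1)) dy + ∫(-2/(y**2 + 1)) dy.
Step 3. Evaluate the standard form [assuming y > 5]: now -log(y - 5) - 3*log(y + 3) + ∫(-3/(y + 1)) dy + ∫(-2/(y**2 + 1)) dy.
Step 4. Evaluate the standard form [assuming y > -1]: now -log(y - 5) - 3*log(y + 1) - 3*log(y + 3) + ∫(-2/(y**2 + 1)) dy.
Step 5. Evaluate the standard form: now -log(y - 5) - 3*log(y + 1) - 3*log(y + 3) - 2*atan(y).
Answer: -log(y - 5) - 3*log(y + 1) - 3*log(y + 3) - 2*atan(y).


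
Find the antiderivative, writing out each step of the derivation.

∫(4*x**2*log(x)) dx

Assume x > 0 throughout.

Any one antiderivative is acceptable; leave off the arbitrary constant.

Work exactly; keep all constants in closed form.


Step 1. Integrate ∫(4*x**2*log(x)) dx by parts with u = log(x), dv = (4*x**2) dx, so v = 4*x**3/3 [assuming x > 0]: now 4*x**3*log(x)/3 + ∫(-4*x**2/3) dx.
Step 2. Evaluate the standard form: now 4*x**3*log(x)/3 - 4*x**3/9.
Answer: 4*x**3*log(x)/3 - 4*x**3/9.


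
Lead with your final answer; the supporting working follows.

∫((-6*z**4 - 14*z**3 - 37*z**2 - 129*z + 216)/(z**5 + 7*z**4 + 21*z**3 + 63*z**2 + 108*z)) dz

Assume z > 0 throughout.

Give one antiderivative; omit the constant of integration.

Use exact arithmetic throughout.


The answer is 2*log(z) - 3*log(z + 3) - 5*log(z + 4) - atan(z/3)/3.
Step 1. Decompose ∫((-6*z**4 - 14*z**3 - 37*z**2 - 129*z + 216)/(z**5 + 7*z**4 + 21*z**3 + 63*z**2 + 108*z)) dz by partial fractions, (-6*z**4 - 14*z**3 - 37*z**2 - 129*z + 216)/(z**5 + 7*z**4 + 21*z**3 + 63*z**2 + 108*z) = -1/(z**2 + 9) - 5/(z + 4) - 3/(z + 3) + 2/z: now ∫(2/z) dz + ∫(-3/(z + 3)) dz + ∫(-5/(z + 4)) dz + ∫(-1/(z**2 + 9)) dz.
Step 2. Evaluate the standard form [assuming z > -3]: now -3*log(z + 3) + ∫(2/z) dz + ∫(-5/(z + 4)) dz + ∫(-1/(z**2 + 9)) dz.
Step 3. Evaluate the standard form [assuming z > -4]: now -3*log(z + 3) - 5*log(z + 4) + ∫(2/z) dz + ∫(-1/(z**2 + 9)) dz.
Step 4. Evaluate the standard form [assuming z > 0]: now 2*log(z) - 3*log(z + 3) - 5*log(z + 4) + ∫(-1/(z**2 + 9)) dz.
Step 5. Evaluate the standard form: now 2*log(z) - 3*log(z + 3) - 5*log(z + 4) - atan(z/3)/3.
Answer: 2*log(z) - 3*log(z + 3) - 5*log(z + 4) - atan(z/3)/3.


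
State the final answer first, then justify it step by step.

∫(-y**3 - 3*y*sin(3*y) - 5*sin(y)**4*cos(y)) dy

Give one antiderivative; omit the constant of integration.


The answer is -y**4/4 + y*cos(3*y) - sin(y)**5 - sin(3*y)/3.
Step 1. Rewrite: now ∫(-y**3) dy + ∫(-3*y*sin(3*y)) dy + ∫(-5*sin(y)**4*cos(y)) dy.
Step 2. Evaluate the standard form: now -y**4/4 + ∫(-3*y*sin(3*y)) dy + ∫(-5*sin(y)**4*cos(y)) dy.
Step 3. Integrate ∫(-3*y*sin(3*y)) dy by parts with u = y, dv = (-3*sin(3*y)) dy, so v = cos(3*y): now -y**4/4 + y*cos(3*y) + ∫(-5*sin(y)**4*cos(y)) dy + ∫(-cos(3*y)) dy.
Step 4. Evaluate the standard form: now -y**4/4 + y*cos(3*y) - sin(3*y)/3 + ∫(-5*sin(y)**4*cos(y)) dy.
Step 5. Substitute u = sin(y), turning ∫(-5*sin(y)**4*cos(y)) dy into ∫(-5*u**4) du: now -y**4/4 + y*cos(3*y) - sin(3*y)/3 + ∫(-5*u**4) du.
Step 6. Evaluate the standard form: now -u**5 - y**4/4 + y*cos(3*y) - sin(3*y)/3.
Step 7. Substitute back u = sin(y): now -y**4/4 + y*cos(3*y) - sin(y)**5 - sin(3*y)/3.
Answer: -y**4/4 + y*cos(3*y) - sin(y)**5 - sin(3*y)/3.


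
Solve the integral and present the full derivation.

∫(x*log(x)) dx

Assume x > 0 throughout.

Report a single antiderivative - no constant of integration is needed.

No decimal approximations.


Step 1. Integrate ∫(x*log(x)) dx by parts with u = log(x), dv = (x) dx, so v = x**2/2 [assuming x > 0]: now x**2*log(x)/2 + ∫(-x/2) dx.
Step 2. Evaluate the standard form: now x**2*log(x)/2 - x**2/4.
Answer: x**2*log(x)/2 - x**2/4.


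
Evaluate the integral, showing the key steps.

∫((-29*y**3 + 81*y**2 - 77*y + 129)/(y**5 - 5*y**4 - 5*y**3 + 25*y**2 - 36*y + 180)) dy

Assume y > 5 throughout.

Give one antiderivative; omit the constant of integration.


Step 1. Decompose ∫((-29*y**3 + 81*y**2 - 77*y + 129)/(y**5 - 5*y**4 - 5*y**3 + 25*y**2 - 36*y + 180)) dy by partial fractions, (-29*y**3 + 81*y**2 - 77*y + 129)/(y**5 - 5*y**4 - 5*y**3 + 25*y**2 - 36*y + 180) = -3/(y**2 + 4) + 3/(y + 3) + 1/(y - 3) - 4/(y - 5): now ∫(-4/(y - 5)) dy + ∫(1/(y - 3)) dy + ∫(3/(y + 3)) dy + ∫(-3/(y**2 + 4)) dy.
Step 2. Evaluate the standard form [assuming y > 5]: now -4*log(y - 5) + ∫(1/(y - 3)) dy + ∫(3/(y + 3)) dy + ∫(-3/(y**2 + 4)) dy.
Step 3. Evaluate the standard form [assuming y > -3]: now -4*log(y - 5) + 3*log(y + 3) + ∫(1/(y - 3)) dy + ∫(-3/(y**2 + 4)) dy.
Step 4. Evaluate the standard form [assuming y > 3]: now -4*log(y - 5) + log(y - 3) + 3*log(y + 3) + ∫(-3/(y**2 + 4)) dy.
Step 5. Evaluate the standard form: now -4*log(y - 5) + log(y - 3) + 3*log(y + 3) - 3*atan(y/2)/2.
Answer: -4*log(y - 5) + log(y - 3) + 3*log(y + 3) - 3*atan(y/2)/2.


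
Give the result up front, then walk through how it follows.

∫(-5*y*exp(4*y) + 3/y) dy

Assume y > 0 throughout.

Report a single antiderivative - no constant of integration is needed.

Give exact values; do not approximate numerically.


The answer is -5*y*exp(4*y)/4 + 5*exp(4*y)/16 + 3*log(y).
Step 1. Rewrite: now ∫(3/y) dy + ∫(-5*y*exp(4*y)) dy.
Step 2. Evaluate the standard form [assuming y > 0]: now 3*log(y) + ∫(-5*y*exp(4*y)) dy.
Step 3. Integrate ∫(-5*y*exp(4*y)) dy by parts with u = y, dv = (-5*exp(4*y)) dy, so v = -5*exp(4*y)/4: now -5*y*exp(4*y)/4 + 3*log(y) + ∫(5*exp(4*y)/4) dy.
Step 4. Evaluate the standard form: now -5*y*exp(4*y)/4 + 5*exp(4*y)/16 + 3*log(y).
Answer: -5*y*exp(4*y)/4 + 5*exp(4*y)/16 + 3*log(y).


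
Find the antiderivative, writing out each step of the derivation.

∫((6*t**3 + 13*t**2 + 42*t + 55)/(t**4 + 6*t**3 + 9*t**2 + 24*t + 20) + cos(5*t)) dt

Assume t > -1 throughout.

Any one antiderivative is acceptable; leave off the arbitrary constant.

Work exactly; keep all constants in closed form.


Step 1. Rewrite: now ∫((6*t**3 + 13*t**2 + 42*t + 55)/(t**4 + 6*t**3 + 9*t**2 + 24*t + 20)) dt + ∫(cos(5*t)) dt.
Step 2. Decompose ∫((6*t**3 + 13*t**2 + 42*t + 55)/(t**4 + 6*t**3 + 9*t**2 + 24*t + 20)) dt by partial fractions, (6*t**3 + 13*t**2 + 42*t + 55)/(t**4 + 6*t**3 + 9*t**2 + 24*t + 20) = 3/(t**2 + 4) + 5/(t + 5) + 1/(t + 1): now ∫(1/(t + 1)) dt + ∫(5/(t + 5)) dt + ∫(3/(t**2 + 4)) dt + ∫(cos(5*t)) dt.
Step 3. Evaluate the standard form [assuming t > -5]: now 5*log(t + 5) + ∫(1/(t + 1)) dt + ∫(3/(t**2 + 4)) dt + ∫(cos(5*t)) dt.
Step 4. Evaluate the standard form [assuming t > -1]: now log(t + 1) + 5*log(t + 5) + ∫(3/(t**2 + 4)) dt + ∫(cos(5*t)) dt.
Step 5. Evaluate the standard form: now log(t + 1) + 5*log(t + 5) + 3*atan(t/2)/2 + ∫(cos(5*t)) dt.
Step 6. Evaluate the standard form: now log(t + 1) + 5*log(t + 5) + sin(5*t)/5 + 3*atan(t/2)/2.
Answer: log(t + 1) + 5*log(t + 5) + sin(5*t)/5 + 3*atan(t/2)/2.


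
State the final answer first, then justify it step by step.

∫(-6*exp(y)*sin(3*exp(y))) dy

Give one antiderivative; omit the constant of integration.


The answer is 2*cos(3*exp(y)).
Step 1. Substitute u = exp(y), turning ∫(-6*exp(y)*sin(3*exp(y))) dy into ∫(-6*sin(3*u)) du: now ∫(-6*sin(3*u)) du.
Step 2. Evaluate the standard form: now 2*cos(3*u).
Step 3. Substitute back u = exp(y): now 2*cos(3*exp(y)).
Answer: 2*cos(3*exp(y)).


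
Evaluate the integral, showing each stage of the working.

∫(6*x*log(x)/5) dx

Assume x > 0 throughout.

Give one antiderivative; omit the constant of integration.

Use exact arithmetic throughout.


Step 1. Integrate ∫(6*x*log(x)/5) dx by parts with u = log(x), dv = (6*x/5) dx, so v = 3*x**2/5 [assuming x > 0]: now 3*x**2*log(x)/5 + ∫(-3*x/5) dx.
Step 2. Evaluate the standard form: now 3*x**2*log(x)/5 - 3*x**2/10.
Answer: 3*x**2*log(x)/5 - 3*x**2/10.


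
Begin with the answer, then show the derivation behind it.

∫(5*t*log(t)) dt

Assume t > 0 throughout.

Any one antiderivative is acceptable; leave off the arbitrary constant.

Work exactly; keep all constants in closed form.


The answer is 5*t**2*log(t)/2 - 5*t**2/4.
Step 1. Integrate ∫(5*t*log(t)) dt by parts with u = log(t), dv = (5*t) dt, so v = 5*t**2/2 [assuming t > 0]: now 5*t**2*log(t)/2 + ∫(-5*t/2) dt.
Step 2. Evaluate the standard form: now 5*t**2*log(t)/2 - 5*t**2/4.
Answer: 5*t**2*log(t)/2 - 5*t**2/4.


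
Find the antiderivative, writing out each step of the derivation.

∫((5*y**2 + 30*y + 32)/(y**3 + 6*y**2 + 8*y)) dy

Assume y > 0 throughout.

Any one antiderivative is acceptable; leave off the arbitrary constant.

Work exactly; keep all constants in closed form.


Step 1. Decompose ∫((5*y**2 + 30*y + 32)/(y**3 + 6*y**2 + 8*y)) dy by partial fractions, (5*y**2 + 30*y + 32)/(y**3 + 6*y**2 + 8*y) = -1/(y + 4) + 2/(y + 2) + 4/y: now ∫(4/y) dy + ∫(2/(y + 2)) dy + ∫(-1/(y + 4)) dy.
Step 2. Evaluate the standard form [assuming y > -2]: now 2*log(y + 2) + ∫(4/y) dy + ∫(-1/(y + 4)) dy.
Step 3. Evaluate the standard form [assuming y > 0]: now 4*log(y) + 2*log(y + 2) + ∫(-1/(y + 4)) dy.
Step 4. Evaluate the standard form [assuming y > -4]: now 4*log(y) + 2*log(y + 2) - log(y + 4).
Answer: 4*log(y) + 2*log(y + 2) - log(y + 4).


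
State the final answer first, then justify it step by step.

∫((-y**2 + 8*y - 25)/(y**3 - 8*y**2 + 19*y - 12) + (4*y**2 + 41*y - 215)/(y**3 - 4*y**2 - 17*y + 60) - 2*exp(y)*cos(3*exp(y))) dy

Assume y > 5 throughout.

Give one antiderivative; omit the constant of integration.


The answer is 5*log(y - 5) - 3*log(y - 4) + 9*log(y - 3) - 3*log(y - 1) - 5*log(y + 4) - 2*sin(3*exp(y))/3.
Step 1. Rewrite: now ∫((-y**2 + 8*y - 25)/(y**3 - 8*y**2 + 19*y - 12)) dy + ∫((4*y**2 + 41*y - 215)/(y**3 - 4*y**2 - 17*y + 60)) dy + ∫(-2*exp(y)*cos(3*exp(y))) dy.
Step 2. Decompose ∫((-y**2 + 8*y - 25)/(y**3 - 8*y**2 + 19*y - 12)) dy by partial fractions, (-y**2 + 8*y - 25)/(y**3 - 8*y**2 + 19*y - 12) = -3/(y - 1) + 5/(y - 3) - 3/(y - 4): now ∫((4*y**2 + 41*y - 215)/(y**3 - 4*y**2 - 17*y + 60)) dy + ∫(-2*exp(y)*cos(3*exp(y))) dy + ∫(-3/(y - 4)) dy + ∫(5/(y - 3)) dy + ∫(-3/(y - 1)) dy.
Step 3. Evaluate the standard form [assuming y > 1]: now -3*log(y - 1) + ∫((4*y**2 + 41*y - 215)/(y**3 - 4*y**2 - 17*y + 60)) dy + ∫(-2*exp(y)*cos(3*exp(y))) dy + ∫(-3/(y - 4)) dy + ∫(5/(y - 3)) dy.
Step 4. Evaluate the standard form [assuming y > 4]: now -3*log(y - 4) - 3*log(y - 1) + ∫((4*y**2 + 41*y - 215)/(y**3 - 4*y**2 - 17*y + 60)) dy + ∫(-2*exp(y)*cos(3*exp(y))) dy + ∫(5/(y - 3)) dy.
Step 5. Evaluate the standard form [assuming y > 3]: now -3*log(y - 4) + 5*log(y - 3) - 3*log(y - 1) + ∫((4*y**2 + 41*y - 215)/(y**3 - 4*y**2 - 17*y + 60)) dy + ∫(-2*exp(y)*cos(3*exp(y))) dy.
Step 6. Decompose ∫((4*y**2 + 41*y - 215)/(y**3 - 4*y**2 - 17*y + 60)) dy by partial fractions, (4*y**2 + 41*y - 215)/(y**3 - 4*y**2 - 17*y + 60) = -5/(y + 4) + 4/(y - 3) + 5/(y - 5): now -3*log(y - 4) + 5*log(y - 3) - 3*log(y - 1) + ∫(-2*exp(y)*cos(3*exp(y))) dy + ∫(5/(y - 5)) dy + ∫(4/(y - 3)) dy + ∫(-5/(y + 4)) dy.
Step 7. Evaluate the standard form [assuming y > -4]: now -3*log(y - 4) + 5*log(y - 3) - 3*log(y - 1) - 5*log(y + 4) + ∫(-2*exp(y)*cos(3*exp(y))) dy + ∫(5/(y - 5)) dy + ∫(4/(y - 3)) dy.
Step 8. Evaluate the standard form [assuming y > 3]: now -3*log(y - 4) + 9*log(y - 3) - 3*log(y - 1) - 5*log(y + 4) + ∫(-2*exp(y)*cos(3*exp(y))) dy + ∫(5/(y - 5)) dy.
Step 9. Evaluate the standard form [assuming y > 5]: now 5*log(y - 5) - 3*log(y - 4) + 9*log(y - 3) - 3*log(y - 1) - 5*log(y + 4) + ∫(-2*exp(y)*cos(3*exp(y))) dy.
Step 10. Substitute u = exp(y), turning ∫(-2*exp(y)*cos(3*exp(y))) dy into ∫(-2*cos(3*u)) du: now 5*log(y - 5) - 3*log(y - 4) + 9*log(y - 3) - 3*log(y - 1) - 5*log(y + 4) + ∫(-2*cos(3*u)) du.
Step 11. Evaluate the standard form: now 5*log(y - 5) - 3*log(y - 4) + 9*log(y - 3) - 3*log(y - 1) - 5*log(y + 4) - 2*sin(3*u)/3.
Step 12. Substitute back u = exp(y): now 5*log(y - 5) - 3*log(y - 4) + 9*log(y - 3) - 3*log(y - 1) - 5*log(y + 4) - 2*sin(3*exp(y))/3.
Answer: 5*log(y - 5) - 3*log(y - 4) + 9*log(y - 3) - 3*log(y - 1) - 5*log(y + 4) - 2*sin(3*exp(y))/3.
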